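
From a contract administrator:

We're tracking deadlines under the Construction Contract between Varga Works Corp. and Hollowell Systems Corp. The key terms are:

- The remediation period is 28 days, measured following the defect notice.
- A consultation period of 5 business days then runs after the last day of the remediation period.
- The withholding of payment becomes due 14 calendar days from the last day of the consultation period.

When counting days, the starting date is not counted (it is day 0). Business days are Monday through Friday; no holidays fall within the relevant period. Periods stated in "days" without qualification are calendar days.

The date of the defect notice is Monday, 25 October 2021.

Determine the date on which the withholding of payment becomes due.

13 December 2021

The last day of the remediation period: 28 calendar days after 25 October 2021 is 22 November 2021.
From Monday, 22 November 2021, 5 business days (Nov 23, Nov 24, Nov 25, Nov 26, Nov 29, skipping weekends) brings us to Monday, 29 November 2021, which is the last day of the consultation period.
The date on which the withholding of payment becomes due: 29 November 2021 + 14 days = 13 December 2021.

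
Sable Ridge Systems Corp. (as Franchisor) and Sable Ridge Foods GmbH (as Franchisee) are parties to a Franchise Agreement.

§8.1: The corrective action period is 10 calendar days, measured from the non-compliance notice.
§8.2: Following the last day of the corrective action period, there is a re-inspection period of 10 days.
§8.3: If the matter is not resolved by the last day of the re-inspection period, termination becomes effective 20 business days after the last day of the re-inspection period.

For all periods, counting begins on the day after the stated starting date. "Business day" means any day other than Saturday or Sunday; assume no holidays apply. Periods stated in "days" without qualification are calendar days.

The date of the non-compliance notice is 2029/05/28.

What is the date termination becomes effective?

2029/07/13

The last day of the corrective action period: 10 calendar days after 2029/05/28 is 2029/06/07.
Adding 10 calendar days to 2029/06/07 gives 2029/06/17, which is the last day of the re-inspection period.
From Sunday, 2029/06/17, 20 business days (Jun 18, Jun 19, Jun 20, Jun 21, …, Jul 11, Jul 12, Jul 13, skipping weekends) brings us to Friday, 2029/07/13, which is the date termination becomes effective.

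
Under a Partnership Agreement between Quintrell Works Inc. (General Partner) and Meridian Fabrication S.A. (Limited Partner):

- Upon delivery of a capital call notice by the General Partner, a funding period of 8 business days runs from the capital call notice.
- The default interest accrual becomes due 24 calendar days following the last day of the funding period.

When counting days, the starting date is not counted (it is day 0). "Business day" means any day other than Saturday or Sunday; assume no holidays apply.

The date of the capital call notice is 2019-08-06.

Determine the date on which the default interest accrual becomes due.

From Tuesday, 2019-08-06, 8 business days (Aug 7, Aug 8, Aug 9, Aug 12, Aug 13, Aug 14, Aug 15, Aug 16, skipping weekends) brings us to Friday, 2019-08-16, which is the last day of the funding period.
The date on which the default interest accrual becomes due: 24 calendar days after 2019-08-16 is 2019-09-09.

2019-09-09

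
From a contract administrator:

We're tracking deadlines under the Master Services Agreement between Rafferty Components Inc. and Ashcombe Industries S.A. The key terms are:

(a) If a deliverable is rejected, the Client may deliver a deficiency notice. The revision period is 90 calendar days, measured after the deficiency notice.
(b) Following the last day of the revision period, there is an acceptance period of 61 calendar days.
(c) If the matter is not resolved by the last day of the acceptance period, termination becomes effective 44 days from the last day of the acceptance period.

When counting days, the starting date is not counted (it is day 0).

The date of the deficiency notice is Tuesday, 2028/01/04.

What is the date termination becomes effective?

2028/07/17

The last day of the revision period: 90 calendar days after 2028/01/04 is 2028/04/03.
The last day of the acceptance period: 61 calendar days after 2028/04/03 is 2028/06/03.
The date termination becomes effective: 44 calendar days after 2028/06/03 is 2028/07/17.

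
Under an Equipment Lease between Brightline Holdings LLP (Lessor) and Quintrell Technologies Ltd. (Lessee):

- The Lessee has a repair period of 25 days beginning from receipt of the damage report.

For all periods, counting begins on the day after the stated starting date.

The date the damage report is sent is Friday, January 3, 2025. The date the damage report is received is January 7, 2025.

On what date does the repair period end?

The last day of the repair period: January 7, 2025 + 25 days = February 1, 2025.

February 1, 2025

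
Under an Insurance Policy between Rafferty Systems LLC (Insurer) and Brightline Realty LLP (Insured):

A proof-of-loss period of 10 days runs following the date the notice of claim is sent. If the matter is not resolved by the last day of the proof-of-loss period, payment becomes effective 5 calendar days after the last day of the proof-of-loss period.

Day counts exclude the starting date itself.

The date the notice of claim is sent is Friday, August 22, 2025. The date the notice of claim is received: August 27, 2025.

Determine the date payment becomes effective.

The last day of the proof-of-loss period: August 22, 2025 + 10 days = September 1, 2025.
Adding 5 calendar days to September 1, 2025 gives September 6, 2025, which is the date payment becomes effective.

September 6, 2025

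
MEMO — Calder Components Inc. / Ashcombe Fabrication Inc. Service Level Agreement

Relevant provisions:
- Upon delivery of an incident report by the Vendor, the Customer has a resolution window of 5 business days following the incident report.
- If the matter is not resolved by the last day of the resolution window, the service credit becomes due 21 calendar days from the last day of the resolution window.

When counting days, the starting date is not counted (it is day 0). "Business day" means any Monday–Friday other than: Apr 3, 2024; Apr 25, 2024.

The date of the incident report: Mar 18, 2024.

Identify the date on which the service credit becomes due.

Apr 15, 2024

The last day of the resolution window: 5 business days after Monday, Mar 18, 2024, skipping weekends — Mar 19, Mar 20, Mar 21, Mar 22, Mar 25 — lands on Monday, Mar 25, 2024.
The date on which the service credit becomes due: 21 calendar days after Mar 25, 2024 is Apr 15, 2024.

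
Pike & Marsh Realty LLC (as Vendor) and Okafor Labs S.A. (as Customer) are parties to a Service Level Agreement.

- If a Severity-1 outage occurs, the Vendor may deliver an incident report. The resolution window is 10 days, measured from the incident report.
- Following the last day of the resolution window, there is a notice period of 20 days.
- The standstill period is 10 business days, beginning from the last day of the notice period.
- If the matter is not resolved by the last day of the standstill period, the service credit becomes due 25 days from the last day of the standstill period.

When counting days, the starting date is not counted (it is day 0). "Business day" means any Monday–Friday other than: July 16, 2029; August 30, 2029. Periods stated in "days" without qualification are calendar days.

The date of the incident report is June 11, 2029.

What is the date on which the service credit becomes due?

August 20, 2029

The last day of the resolution window: 10 calendar days after June 11, 2029 is June 21, 2029.
Adding 20 calendar days to June 21, 2029 gives July 11, 2029, which is the last day of the notice period.
From Wednesday, July 11, 2029, 10 business days (Jul 12, Jul 13, Jul 17, Jul 18, Jul 19, Jul 20, Jul 23, Jul 24, Jul 25, Jul 26, skipping weekends and the listed holiday on Jul 16) brings us to Thursday, July 26, 2029, which is the last day of the standstill period.
Adding 25 calendar days to July 26, 2029 gives August 20, 2029, which is the date on which the service credit becomes due.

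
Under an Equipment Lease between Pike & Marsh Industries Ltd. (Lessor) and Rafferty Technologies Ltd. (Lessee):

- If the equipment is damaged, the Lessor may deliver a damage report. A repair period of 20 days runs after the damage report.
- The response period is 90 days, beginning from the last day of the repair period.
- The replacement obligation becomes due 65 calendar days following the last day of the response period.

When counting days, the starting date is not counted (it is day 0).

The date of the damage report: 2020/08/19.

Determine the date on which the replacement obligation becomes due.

Adding 20 calendar days to 2020/08/19 gives 2020/09/08, which is the last day of the repair period.
The last day of the response period: 90 calendar days after 2020/09/08 is 2020/12/07.
The date on which the replacement obligation becomes due: 2020/12/07 + 65 days = 2021/02/10.

2021/02/10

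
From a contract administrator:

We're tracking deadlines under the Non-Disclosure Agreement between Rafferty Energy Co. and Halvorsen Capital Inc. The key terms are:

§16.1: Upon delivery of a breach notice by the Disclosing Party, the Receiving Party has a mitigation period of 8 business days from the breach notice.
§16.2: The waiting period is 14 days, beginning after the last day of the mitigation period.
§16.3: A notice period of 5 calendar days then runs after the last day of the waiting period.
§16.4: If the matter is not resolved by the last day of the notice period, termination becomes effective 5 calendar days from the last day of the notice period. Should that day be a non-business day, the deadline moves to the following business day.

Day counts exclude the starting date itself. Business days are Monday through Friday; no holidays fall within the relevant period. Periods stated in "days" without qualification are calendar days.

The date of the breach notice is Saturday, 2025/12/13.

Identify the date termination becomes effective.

The last day of the mitigation period: counting 8 business days from Saturday, 2025/12/13 (Dec 15, Dec 16, Dec 17, Dec 18, Dec 19, Dec 22, Dec 23, Dec 24, skipping weekends) reaches Wednesday, 2025/12/24.
The last day of the waiting period: 2025/12/24 + 14 days = 2026/01/07.
The last day of the notice period: 5 calendar days after 2026/01/07 is 2026/01/12.
The date termination becomes effective: 2026/01/12 + 5 days = 2026/01/17. That falls on a Saturday, so it rolls to the next business day, Monday, 2026/01/19.

2026/01/19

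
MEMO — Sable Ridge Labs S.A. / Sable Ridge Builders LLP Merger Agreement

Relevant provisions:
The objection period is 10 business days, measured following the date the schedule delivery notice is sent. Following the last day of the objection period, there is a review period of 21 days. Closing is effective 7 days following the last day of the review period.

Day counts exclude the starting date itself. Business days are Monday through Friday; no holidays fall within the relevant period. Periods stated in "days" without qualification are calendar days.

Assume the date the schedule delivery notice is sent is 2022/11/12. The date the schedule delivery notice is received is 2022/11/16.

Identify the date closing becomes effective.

2022/12/23

The last day of the objection period: counting 10 business days from Saturday, 2022/11/12 (Nov 14, Nov 15, Nov 16, Nov 17, Nov 18, Nov 21, Nov 22, Nov 23, Nov 24, Nov 25, skipping weekends) reaches Friday, 2022/11/25.
The last day of the review period: 2022/11/25 + 21 days = 2022/12/16.
Adding 7 calendar days to 2022/12/16 gives 2022/12/23, which is the date closing becomes effective.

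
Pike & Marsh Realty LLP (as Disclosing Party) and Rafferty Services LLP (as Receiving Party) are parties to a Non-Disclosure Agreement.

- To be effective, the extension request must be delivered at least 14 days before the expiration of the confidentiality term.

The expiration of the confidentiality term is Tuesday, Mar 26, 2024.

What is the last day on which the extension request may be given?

Mar 26, 2024 minus 14 days is Mar 12, 2024.

Mar 12, 2024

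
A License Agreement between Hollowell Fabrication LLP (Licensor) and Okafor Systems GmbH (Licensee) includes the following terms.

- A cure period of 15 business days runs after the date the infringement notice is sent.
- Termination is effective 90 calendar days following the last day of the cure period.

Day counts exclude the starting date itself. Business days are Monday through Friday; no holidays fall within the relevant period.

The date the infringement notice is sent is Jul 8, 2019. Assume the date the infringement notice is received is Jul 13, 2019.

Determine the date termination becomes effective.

Oct 27, 2019

From Monday, Jul 8, 2019, 15 business days (Jul 9, Jul 10, Jul 11, Jul 12, …, Jul 25, Jul 26, Jul 29, skipping weekends) brings us to Monday, Jul 29, 2019, which is the last day of the cure period.
Adding 90 calendar days to Jul 29, 2019 gives Oct 27, 2019, which is the date termination becomes effective.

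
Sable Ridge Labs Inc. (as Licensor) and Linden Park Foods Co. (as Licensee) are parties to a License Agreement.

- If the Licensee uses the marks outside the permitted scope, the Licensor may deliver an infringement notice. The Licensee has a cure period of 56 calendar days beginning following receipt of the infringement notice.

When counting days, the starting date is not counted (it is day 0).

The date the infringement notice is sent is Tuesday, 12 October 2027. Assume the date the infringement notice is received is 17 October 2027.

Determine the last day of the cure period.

The last day of the cure period: 56 calendar days after 17 October 2027 is 12 December 2027.

12 December 2027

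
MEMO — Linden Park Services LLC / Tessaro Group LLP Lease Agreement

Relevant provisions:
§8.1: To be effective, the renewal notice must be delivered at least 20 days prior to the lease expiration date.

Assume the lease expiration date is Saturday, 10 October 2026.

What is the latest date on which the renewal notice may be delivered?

Counting back 20 calendar days from 10 October 2026 gives 20 September 2026.

20 September 2026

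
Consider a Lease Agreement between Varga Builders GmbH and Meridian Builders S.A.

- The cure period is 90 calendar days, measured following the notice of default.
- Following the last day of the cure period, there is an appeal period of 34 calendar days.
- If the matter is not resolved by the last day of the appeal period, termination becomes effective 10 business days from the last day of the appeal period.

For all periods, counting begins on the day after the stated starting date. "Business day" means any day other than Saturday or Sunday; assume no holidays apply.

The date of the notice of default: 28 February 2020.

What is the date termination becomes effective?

15 July 2020

Adding 90 calendar days to 28 February 2020 gives 28 May 2020, which is the last day of the cure period.
The last day of the appeal period: 34 calendar days after 28 May 2020 is 1 July 2020.
From Wednesday, 1 July 2020, 10 business days (Jul 2, Jul 3, Jul 6, Jul 7, Jul 8, Jul 9, Jul 10, Jul 13, Jul 14, Jul 15, skipping weekends) brings us to Wednesday, 15 July 2020, which is the date termination becomes effective.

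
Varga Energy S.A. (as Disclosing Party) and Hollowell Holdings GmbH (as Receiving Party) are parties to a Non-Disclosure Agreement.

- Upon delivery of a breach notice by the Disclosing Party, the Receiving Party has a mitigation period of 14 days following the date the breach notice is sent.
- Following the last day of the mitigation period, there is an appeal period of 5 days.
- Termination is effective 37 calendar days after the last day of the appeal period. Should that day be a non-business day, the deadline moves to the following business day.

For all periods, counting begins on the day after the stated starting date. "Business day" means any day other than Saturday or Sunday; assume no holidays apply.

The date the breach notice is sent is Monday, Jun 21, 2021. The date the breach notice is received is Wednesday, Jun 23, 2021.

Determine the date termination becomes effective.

Adding 14 calendar days to Jun 21, 2021 gives Jul 5, 2021, which is the last day of the mitigation period.
Adding 5 calendar days to Jul 5, 2021 gives Jul 10, 2021, which is the last day of the appeal period.
The date termination becomes effective: Jul 10, 2021 + 37 days = Aug 16, 2021. Aug 16, 2021 is a Monday, so no roll-forward applies.

Aug 16, 2021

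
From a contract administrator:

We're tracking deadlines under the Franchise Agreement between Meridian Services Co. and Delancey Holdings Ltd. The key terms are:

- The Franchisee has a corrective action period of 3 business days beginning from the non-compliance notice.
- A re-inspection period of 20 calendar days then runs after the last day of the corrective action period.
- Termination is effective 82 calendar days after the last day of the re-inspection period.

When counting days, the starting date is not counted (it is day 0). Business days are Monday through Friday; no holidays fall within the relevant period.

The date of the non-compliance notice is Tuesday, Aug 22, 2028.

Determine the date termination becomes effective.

The last day of the corrective action period: 3 business days after Tuesday, Aug 22, 2028, skipping weekends — Aug 23, Aug 24, Aug 25 — lands on Friday, Aug 25, 2028.
The last day of the re-inspection period: Aug 25, 2028 + 20 days = Sep 14, 2028.
The date termination becomes effective: 82 calendar days after Sep 14, 2028 is Dec 5, 2028.

Dec 5, 2028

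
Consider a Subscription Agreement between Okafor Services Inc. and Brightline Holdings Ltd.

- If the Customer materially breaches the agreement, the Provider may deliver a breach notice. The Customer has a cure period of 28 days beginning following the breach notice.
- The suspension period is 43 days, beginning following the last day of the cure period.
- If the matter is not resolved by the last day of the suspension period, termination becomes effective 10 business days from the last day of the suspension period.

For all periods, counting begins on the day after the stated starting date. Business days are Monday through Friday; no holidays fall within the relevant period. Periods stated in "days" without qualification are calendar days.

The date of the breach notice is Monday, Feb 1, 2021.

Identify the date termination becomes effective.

Apr 27, 2021

The last day of the cure period: Feb 1, 2021 + 28 days = Mar 1, 2021.
Adding 43 calendar days to Mar 1, 2021 gives Apr 13, 2021, which is the last day of the suspension period.
The date termination becomes effective: 10 business days after Tuesday, Apr 13, 2021, skipping weekends — Apr 14, Apr 15, Apr 16, Apr 19, Apr 20, Apr 21, Apr 22, Apr 23, Apr 26, Apr 27 — lands on Tuesday, Apr 27, 2021.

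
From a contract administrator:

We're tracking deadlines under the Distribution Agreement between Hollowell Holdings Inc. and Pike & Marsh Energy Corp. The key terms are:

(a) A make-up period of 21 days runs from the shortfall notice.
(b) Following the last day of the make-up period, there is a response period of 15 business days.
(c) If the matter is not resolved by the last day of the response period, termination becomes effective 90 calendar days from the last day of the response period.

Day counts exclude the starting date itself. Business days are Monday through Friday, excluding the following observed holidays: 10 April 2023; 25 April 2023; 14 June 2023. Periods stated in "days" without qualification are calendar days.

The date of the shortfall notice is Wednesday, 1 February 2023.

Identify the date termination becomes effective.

13 June 2023

The last day of the make-up period: 1 February 2023 + 21 days = 22 February 2023.
The last day of the response period: counting 15 business days from Wednesday, 22 February 2023 (Feb 23, Feb 24, Feb 27, Feb 28, …, Mar 13, Mar 14, Mar 15, skipping weekends) reaches Wednesday, 15 March 2023.
The date termination becomes effective: 90 calendar days after 15 March 2023 is 13 June 2023.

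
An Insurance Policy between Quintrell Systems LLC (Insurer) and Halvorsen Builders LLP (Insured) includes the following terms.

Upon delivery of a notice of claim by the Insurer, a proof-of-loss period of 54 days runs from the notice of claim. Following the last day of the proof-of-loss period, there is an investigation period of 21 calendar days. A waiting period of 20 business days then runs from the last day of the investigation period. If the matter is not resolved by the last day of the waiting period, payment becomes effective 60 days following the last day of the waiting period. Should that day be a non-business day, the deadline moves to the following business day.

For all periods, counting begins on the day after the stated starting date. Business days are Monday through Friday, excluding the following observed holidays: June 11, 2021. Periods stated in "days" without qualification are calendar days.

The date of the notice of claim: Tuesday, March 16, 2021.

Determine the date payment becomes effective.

August 27, 2021

Adding 54 calendar days to March 16, 2021 gives May 9, 2021, which is the last day of the proof-of-loss period.
The last day of the investigation period: 21 calendar days after May 9, 2021 is May 30, 2021.
The last day of the waiting period: counting 20 business days from Sunday, May 30, 2021 (May 31, Jun 1, Jun 2, Jun 3, …, Jun 24, Jun 25, Jun 28, skipping weekends and the listed holiday on Jun 11) reaches Monday, June 28, 2021.
The date payment becomes effective: June 28, 2021 + 60 days = August 27, 2021. August 27, 2021 is a Friday and is not a listed holiday, so no roll-forward applies.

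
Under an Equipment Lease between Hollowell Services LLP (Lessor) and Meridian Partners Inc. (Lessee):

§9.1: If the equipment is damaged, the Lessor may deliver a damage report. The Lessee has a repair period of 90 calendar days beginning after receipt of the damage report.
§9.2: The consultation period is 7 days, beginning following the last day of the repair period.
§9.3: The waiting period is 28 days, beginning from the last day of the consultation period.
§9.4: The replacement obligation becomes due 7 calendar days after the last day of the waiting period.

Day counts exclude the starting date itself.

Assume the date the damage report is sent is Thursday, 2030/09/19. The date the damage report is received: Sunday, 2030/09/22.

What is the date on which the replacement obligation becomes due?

2031/02/01

The last day of the repair period: 90 calendar days after 2030/09/22 is 2030/12/21.
The last day of the consultation period: 2030/12/21 + 7 days = 2030/12/28.
Adding 28 calendar days to 2030/12/28 gives 2031/01/25, which is the last day of the waiting period.
The date on which the replacement obligation becomes due: 7 calendar days after 2031/01/25 is 2031/02/01.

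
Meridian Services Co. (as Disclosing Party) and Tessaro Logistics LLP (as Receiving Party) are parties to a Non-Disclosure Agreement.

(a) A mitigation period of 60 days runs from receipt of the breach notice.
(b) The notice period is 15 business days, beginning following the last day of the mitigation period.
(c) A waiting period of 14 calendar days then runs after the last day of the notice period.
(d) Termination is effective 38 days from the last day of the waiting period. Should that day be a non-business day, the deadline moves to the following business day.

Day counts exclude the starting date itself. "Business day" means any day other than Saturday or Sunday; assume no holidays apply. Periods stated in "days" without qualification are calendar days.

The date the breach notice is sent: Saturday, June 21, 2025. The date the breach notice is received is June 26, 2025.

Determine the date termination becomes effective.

November 6, 2025

The last day of the mitigation period: 60 calendar days after June 26, 2025 is August 25, 2025.
From Monday, August 25, 2025, 15 business days (Aug 26, Aug 27, Aug 28, Aug 29, …, Sep 11, Sep 12, Sep 15, skipping weekends) brings us to Monday, September 15, 2025, which is the last day of the notice period.
The last day of the waiting period: 14 calendar days after September 15, 2025 is September 29, 2025.
Adding 38 calendar days to September 29, 2025 gives November 6, 2025, which is the date termination becomes effective. November 6, 2025 is a Thursday, so no roll-forward applies.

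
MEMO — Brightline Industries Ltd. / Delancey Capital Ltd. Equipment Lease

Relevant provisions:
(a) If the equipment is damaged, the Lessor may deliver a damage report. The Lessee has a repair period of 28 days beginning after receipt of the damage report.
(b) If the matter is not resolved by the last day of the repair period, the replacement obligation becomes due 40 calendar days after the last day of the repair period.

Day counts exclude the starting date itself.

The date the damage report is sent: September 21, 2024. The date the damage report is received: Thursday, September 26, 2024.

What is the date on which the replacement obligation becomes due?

December 3, 2024

Adding 28 calendar days to September 26, 2024 gives October 24, 2024, which is the last day of the repair period.
The date on which the replacement obligation becomes due: October 24, 2024 + 40 days = December 3, 2024.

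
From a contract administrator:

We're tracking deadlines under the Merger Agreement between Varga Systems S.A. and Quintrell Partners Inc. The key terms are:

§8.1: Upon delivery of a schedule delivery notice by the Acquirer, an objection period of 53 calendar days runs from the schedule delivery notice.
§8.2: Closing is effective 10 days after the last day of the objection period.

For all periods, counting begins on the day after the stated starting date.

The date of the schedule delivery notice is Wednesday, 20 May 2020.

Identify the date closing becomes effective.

22 July 2020

Adding 53 calendar days to 20 May 2020 gives 12 July 2020, which is the last day of the objection period.
The date closing becomes effective: 12 July 2020 + 10 days = 22 July 2020.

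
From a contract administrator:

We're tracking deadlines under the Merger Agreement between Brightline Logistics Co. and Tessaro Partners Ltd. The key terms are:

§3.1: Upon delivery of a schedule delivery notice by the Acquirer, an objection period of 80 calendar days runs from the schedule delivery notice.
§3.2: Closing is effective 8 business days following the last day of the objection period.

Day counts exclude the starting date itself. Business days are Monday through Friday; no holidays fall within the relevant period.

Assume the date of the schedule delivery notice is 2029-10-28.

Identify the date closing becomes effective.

The last day of the objection period: 80 calendar days after 2029-10-28 is 2030-01-16.
From Wednesday, 2030-01-16, 8 business days (Jan 17, Jan 18, Jan 21, Jan 22, Jan 23, Jan 24, Jan 25, Jan 28, skipping weekends) brings us to Monday, 2030-01-28, which is the date closing becomes effective.

2030-01-28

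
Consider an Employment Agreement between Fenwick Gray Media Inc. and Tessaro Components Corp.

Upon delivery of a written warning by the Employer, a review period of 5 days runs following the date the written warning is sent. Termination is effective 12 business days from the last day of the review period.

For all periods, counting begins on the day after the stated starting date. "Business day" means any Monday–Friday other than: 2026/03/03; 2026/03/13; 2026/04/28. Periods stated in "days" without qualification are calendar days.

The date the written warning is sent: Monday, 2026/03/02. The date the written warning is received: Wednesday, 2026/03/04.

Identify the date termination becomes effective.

2026/03/25

Adding 5 calendar days to 2026/03/02 gives 2026/03/07, which is the last day of the review period.
From Saturday, 2026/03/07, 12 business days (Mar 9, Mar 10, Mar 11, Mar 12, …, Mar 23, Mar 24, Mar 25, skipping weekends and the listed holiday on Mar 13) brings us to Wednesday, 2026/03/25, which is the date termination becomes effective.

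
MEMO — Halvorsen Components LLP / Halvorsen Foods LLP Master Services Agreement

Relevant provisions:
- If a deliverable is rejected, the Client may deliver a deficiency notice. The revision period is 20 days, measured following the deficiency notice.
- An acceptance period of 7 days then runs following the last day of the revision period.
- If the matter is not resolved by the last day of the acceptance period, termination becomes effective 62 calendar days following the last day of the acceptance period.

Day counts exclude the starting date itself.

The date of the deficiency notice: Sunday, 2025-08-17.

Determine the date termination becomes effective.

Adding 20 calendar days to 2025-08-17 gives 2025-09-06, which is the last day of the revision period.
The last day of the acceptance period: 7 calendar days after 2025-09-06 is 2025-09-13.
Adding 62 calendar days to 2025-09-13 gives 2025-11-14, which is the date termination becomes effective.

2025-11-14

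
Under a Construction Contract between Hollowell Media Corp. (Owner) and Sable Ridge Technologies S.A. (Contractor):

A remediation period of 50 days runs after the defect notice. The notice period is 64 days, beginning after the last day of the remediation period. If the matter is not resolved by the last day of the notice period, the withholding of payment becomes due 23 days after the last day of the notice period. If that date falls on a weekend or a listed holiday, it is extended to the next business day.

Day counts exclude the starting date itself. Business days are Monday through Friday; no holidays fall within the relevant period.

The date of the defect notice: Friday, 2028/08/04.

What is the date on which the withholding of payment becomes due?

The last day of the remediation period: 2028/08/04 + 50 days = 2028/09/23.
The last day of the notice period: 2028/09/23 + 64 days = 2028/11/26.
The date on which the withholding of payment becomes due: 2028/11/26 + 23 days = 2028/12/19. 2028/12/19 is a Tuesday, so no roll-forward applies.

2028/12/19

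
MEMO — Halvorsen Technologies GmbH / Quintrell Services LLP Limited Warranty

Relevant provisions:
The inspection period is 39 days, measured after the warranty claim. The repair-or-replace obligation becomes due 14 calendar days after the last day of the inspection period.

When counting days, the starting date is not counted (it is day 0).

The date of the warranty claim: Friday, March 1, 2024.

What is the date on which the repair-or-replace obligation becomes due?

April 23, 2024

Adding 39 calendar days to March 1, 2024 gives April 9, 2024, which is the last day of the inspection period.
Adding 14 calendar days to April 9, 2024 gives April 23, 2024, which is the date on which the repair-or-replace obligation becomes due.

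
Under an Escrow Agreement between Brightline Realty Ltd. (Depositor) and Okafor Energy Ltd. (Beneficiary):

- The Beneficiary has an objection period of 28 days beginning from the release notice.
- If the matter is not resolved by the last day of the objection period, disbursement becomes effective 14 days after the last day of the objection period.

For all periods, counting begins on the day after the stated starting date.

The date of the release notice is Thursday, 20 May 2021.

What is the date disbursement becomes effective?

The last day of the objection period: 20 May 2021 + 28 days = 17 June 2021.
The date disbursement becomes effective: 17 June 2021 + 14 days = 1 July 2021.

1 July 2021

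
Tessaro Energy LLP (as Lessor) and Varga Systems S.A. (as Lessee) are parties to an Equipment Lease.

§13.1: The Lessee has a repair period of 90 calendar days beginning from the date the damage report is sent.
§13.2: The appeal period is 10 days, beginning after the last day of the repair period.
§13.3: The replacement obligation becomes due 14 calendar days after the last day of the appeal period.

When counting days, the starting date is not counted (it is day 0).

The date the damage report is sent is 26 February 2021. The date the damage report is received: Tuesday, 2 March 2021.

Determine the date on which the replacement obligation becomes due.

The last day of the repair period: 90 calendar days after 26 February 2021 is 27 May 2021.
The last day of the appeal period: 10 calendar days after 27 May 2021 is 6 June 2021.
Adding 14 calendar days to 6 June 2021 gives 20 June 2021, which is the date on which the replacement obligation becomes due.

20 June 2021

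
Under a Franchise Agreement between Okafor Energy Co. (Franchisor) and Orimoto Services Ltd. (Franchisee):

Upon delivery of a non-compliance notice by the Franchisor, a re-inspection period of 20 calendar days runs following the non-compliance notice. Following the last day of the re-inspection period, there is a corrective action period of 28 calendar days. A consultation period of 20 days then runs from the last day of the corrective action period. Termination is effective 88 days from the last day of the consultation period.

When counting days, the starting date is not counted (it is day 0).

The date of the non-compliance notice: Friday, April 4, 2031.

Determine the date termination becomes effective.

September 7, 2031

The last day of the re-inspection period: April 4, 2031 + 20 days = April 24, 2031.
Adding 28 calendar days to April 24, 2031 gives May 22, 2031, which is the last day of the corrective action period.
The last day of the consultation period: 20 calendar days after May 22, 2031 is June 11, 2031.
Adding 88 calendar days to June 11, 2031 gives September 7, 2031, which is the date termination becomes effective.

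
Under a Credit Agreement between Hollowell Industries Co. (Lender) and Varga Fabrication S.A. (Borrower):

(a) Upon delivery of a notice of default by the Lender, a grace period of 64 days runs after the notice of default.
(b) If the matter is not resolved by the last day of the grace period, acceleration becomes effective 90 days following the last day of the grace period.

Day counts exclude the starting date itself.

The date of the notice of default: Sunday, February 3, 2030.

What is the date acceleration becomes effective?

Adding 64 calendar days to February 3, 2030 gives April 8, 2030, which is the last day of the grace period.
The date acceleration becomes effective: April 8, 2030 + 90 days = July 7, 2030.

July 7, 2030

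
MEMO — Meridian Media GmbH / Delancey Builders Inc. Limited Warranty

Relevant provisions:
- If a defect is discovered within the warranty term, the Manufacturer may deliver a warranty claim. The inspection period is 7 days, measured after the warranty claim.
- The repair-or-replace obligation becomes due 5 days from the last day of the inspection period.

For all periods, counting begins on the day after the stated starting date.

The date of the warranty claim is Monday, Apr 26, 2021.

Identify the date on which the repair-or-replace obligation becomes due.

The last day of the inspection period: Apr 26, 2021 + 7 days = May 3, 2021.
The date on which the repair-or-replace obligation becomes due: 5 calendar days after May 3, 2021 is May 8, 2021.

May 8, 2021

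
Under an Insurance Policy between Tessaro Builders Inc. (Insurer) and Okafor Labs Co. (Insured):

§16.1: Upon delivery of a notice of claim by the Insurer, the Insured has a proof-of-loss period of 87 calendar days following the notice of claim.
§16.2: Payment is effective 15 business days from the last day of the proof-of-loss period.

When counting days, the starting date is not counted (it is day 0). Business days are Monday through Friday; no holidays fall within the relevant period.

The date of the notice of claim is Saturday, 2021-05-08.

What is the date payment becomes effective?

Adding 87 calendar days to 2021-05-08 gives 2021-08-03, which is the last day of the proof-of-loss period.
The date payment becomes effective: counting 15 business days from Tuesday, 2021-08-03 (Aug 4, Aug 5, Aug 6, Aug 9, …, Aug 20, Aug 23, Aug 24, skipping weekends) reaches Tuesday, 2021-08-24.

2021-08-24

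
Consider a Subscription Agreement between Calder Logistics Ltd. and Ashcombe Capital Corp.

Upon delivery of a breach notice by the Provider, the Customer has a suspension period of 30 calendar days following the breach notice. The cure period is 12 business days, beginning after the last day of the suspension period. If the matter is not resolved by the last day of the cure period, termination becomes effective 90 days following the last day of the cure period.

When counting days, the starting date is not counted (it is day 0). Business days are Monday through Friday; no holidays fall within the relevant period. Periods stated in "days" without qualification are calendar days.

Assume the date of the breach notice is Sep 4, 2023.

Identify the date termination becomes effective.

Jan 18, 2024

The last day of the suspension period: Sep 4, 2023 + 30 days = Oct 4, 2023.
From Wednesday, Oct 4, 2023, 12 business days (Oct 5, Oct 6, Oct 9, Oct 10, …, Oct 18, Oct 19, Oct 20, skipping weekends) brings us to Friday, Oct 20, 2023, which is the last day of the cure period.
The date termination becomes effective: 90 calendar days after Oct 20, 2023 is Jan 18, 2024.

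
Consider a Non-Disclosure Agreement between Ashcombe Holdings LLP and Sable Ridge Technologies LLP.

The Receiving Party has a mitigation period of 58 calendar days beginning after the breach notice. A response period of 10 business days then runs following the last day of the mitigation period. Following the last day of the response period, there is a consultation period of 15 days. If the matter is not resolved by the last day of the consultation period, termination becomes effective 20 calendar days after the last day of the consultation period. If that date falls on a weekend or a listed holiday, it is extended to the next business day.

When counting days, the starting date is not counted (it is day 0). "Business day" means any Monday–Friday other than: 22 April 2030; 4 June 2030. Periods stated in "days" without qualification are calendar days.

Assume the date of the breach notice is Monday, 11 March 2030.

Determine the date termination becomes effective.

26 June 2030

The last day of the mitigation period: 58 calendar days after 11 March 2030 is 8 May 2030.
The last day of the response period: counting 10 business days from Wednesday, 8 May 2030 (May 9, May 10, May 13, May 14, May 15, May 16, May 17, May 20, May 21, May 22, skipping weekends) reaches Wednesday, 22 May 2030.
The last day of the consultation period: 22 May 2030 + 15 days = 6 June 2030.
The date termination becomes effective: 6 June 2030 + 20 days = 26 June 2030. 26 June 2030 is a Wednesday and is not a listed holiday, so no roll-forward applies.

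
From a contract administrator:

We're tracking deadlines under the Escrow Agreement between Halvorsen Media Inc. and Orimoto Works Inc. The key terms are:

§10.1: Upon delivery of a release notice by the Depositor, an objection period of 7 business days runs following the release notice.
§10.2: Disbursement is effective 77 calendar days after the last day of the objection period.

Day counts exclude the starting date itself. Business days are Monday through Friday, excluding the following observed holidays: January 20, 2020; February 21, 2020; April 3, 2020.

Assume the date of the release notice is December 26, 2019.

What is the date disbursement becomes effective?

March 23, 2020

From Thursday, December 26, 2019, 7 business days (Dec 27, Dec 30, Dec 31, Jan 1, Jan 2, Jan 3, Jan 6, skipping weekends) brings us to Monday, January 6, 2020, which is the last day of the objection period.
The date disbursement becomes effective: January 6, 2020 + 77 days = March 23, 2020.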